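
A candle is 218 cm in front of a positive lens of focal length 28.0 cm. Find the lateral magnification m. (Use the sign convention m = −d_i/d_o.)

m = -0.147

1/d_i = 1/f − 1/d_o = 1/(28.00) − 1/(218) = 0.03113, so d_i = 32.13 cm.
m = −d_i/d_o = −(32.13)/(218) = -0.147.
The image is real, inverted and reduced, on the far side of the lens.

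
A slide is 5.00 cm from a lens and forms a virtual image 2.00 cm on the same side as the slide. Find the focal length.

Virtual image ⇒ d_i = −2.00 cm.
1/f = 1/d_o + 1/d_i = 1/(5.00) + 1/(-2.00) = -0.3000, so f = -3.33 cm.
Since f is negative, the lens is diverging.

f = -3.33 cm (diverging)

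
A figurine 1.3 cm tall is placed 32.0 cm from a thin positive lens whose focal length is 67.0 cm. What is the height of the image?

2.49 cm

1/d_i = 1/f − 1/d_o = 1/(67.00) − 1/(32.0) = -0.01632, so d_i = -61.26 cm.
m = −d_i/d_o = +1.914.
|h_i| = |m|·h_o = 1.914 × 1.3 = 2.49 cm. The image is virtual, upright and enlarged, on the same side as the object.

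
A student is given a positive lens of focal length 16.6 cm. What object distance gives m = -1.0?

m = −d_i/d_o ⇒ d_i = −m·d_o.
1/f = 1/d_o + 1/d_i = 1/d_o − 1/(m·d_o) = (1 − 1/m)/d_o, so d_o = f(1 − 1/m) = (16.60)(1 − 1/(-1.0)) = 33.2 cm.

33.2 cm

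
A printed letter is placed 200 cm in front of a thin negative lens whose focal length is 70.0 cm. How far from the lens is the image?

For a negative lens, f = -70.0 cm.
Lens equation: 1/s_i = 1/f − 1/s_o = 1/(-70.00) − 1/(200) = -0.01429 − 0.005000 = -0.01929, so s_i = -51.9 cm.
The image is virtual, upright and reduced, on the same side as the object.

51.9 cm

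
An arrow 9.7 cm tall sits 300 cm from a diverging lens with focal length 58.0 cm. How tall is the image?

1.57 cm

For a diverging lens, f = -58.0 cm.
1/d_i = 1/f − 1/d_o = 1/(-58.00) − 1/(300) = -0.02057, so d_i = -48.60 cm.
m = −d_i/d_o = +0.1620.
|h_i| = |m|·h_o = 0.1620 × 9.7 = 1.57 cm. The image is virtual, upright and reduced, on the same side as the object.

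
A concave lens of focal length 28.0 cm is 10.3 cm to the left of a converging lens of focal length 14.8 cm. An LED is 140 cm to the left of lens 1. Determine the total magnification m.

f₁ = −28.0 cm (diverging).
Lens 1: 1/d_i1 = 1/(-28.0) − 1/(140) = -0.04286, so d_i1 = -23.33 cm; m₁ = −d_i1/d_o1 = +0.1666.
d_o2 = 10.3 − (-23.33) = 33.63 cm.
Lens 2: 1/d_i2 = 1/(14.8) − 1/(33.63) = 0.03783, so d_i2 = 26.43 cm; m₂ = −d_i2/d_o2 = -0.7860.
m = m₁·m₂ = (+0.1666)(-0.7860) = -0.131.

m = -0.131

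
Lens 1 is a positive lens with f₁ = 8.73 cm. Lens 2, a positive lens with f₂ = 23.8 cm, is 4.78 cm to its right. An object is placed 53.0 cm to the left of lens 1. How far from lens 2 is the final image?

4.58 cm

Lens 1: 1/d_i1 = 1/f₁ − 1/d_o1 = 1/(8.73) − 1/(53.0) = 0.09568, so d_i1 = 10.45 cm.
The intermediate image is 10.45 cm to the right of lens 1, which lies 5.670 cm to the right of lens 2 — a virtual object — so d_o2 = −5.670 cm.
Lens 2: 1/d_i2 = 1/f₂ − 1/d_o2 = 1/(23.8) − 1/(-5.670) = 0.2184, so d_i2 = 4.58 cm.
The final image is real, 4.58 cm to the right of lens 2 (overall magnification ≈ -0.16).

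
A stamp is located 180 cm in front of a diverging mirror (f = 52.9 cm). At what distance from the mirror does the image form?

40.9 cm

For a diverging mirror, f = -52.9 cm.
Mirror equation: 1/d_i = 1/f − 1/d_o = 1/(-52.90) − 1/(180) = -0.01890 − 0.005556 = -0.02446, so d_i = -40.9 cm.
The image is virtual, upright and reduced, behind the mirror.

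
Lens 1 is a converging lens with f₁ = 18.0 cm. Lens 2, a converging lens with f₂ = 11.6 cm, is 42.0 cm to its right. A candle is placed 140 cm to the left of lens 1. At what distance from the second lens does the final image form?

25.4 cm

Lens 1: 1/d_i1 = 1/f₁ − 1/d_o1 = 1/(18.0) − 1/(140) = 0.04841, so d_i1 = 20.66 cm.
The intermediate image is 20.66 cm to the right of lens 1, which is 42.0 − (20.66) = 21.34 cm to the left of lens 2, so d_o2 = +21.34 cm.
Lens 2: 1/d_i2 = 1/f₂ − 1/d_o2 = 1/(11.6) − 1/(21.34) = 0.03935, so d_i2 = 25.4 cm.
The final image is real, 25.4 cm to the right of lens 2 (overall magnification ≈ 0.18).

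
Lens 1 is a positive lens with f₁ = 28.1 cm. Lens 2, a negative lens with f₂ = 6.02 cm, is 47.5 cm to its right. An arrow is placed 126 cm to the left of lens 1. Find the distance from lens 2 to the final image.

3.93 cm

Lens 1: 1/d_i1 = 1/f₁ − 1/d_o1 = 1/(28.1) − 1/(126) = 0.02765, so d_i1 = 36.17 cm.
The intermediate image is 36.17 cm to the right of lens 1, which is 47.5 − (36.17) = 11.33 cm to the left of lens 2, so d_o2 = +11.33 cm.
Lens 2 is diverging, so f₂ = −6.02 cm.
Lens 2: 1/d_i2 = 1/f₂ − 1/d_o2 = 1/(-6.02) − 1/(11.33) = -0.2544, so d_i2 = -3.93 cm.
The final image is virtual, 3.93 cm to the left of lens 2 (overall magnification ≈ -0.100).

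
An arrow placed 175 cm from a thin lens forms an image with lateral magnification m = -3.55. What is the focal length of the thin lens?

f = 137 cm (converging)

m = −d_i/d_o ⇒ d_i = −m·d_o = −(-3.55)·(175) = 621.2 cm.
1/f = 1/d_o + 1/d_i = 1/(175) + 1/(621.2) = 0.007324, so f = 137 cm.
Since f is positive, the thin lens is converging.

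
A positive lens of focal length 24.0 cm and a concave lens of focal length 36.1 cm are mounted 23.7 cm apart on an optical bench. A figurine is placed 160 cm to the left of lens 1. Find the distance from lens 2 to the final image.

5.19 cm

Lens 1: 1/d_i1 = 1/f₁ − 1/d_o1 = 1/(24.0) − 1/(160) = 0.03542, so d_i1 = 28.24 cm.
The intermediate image is 28.24 cm to the right of lens 1, which lies 4.540 cm to the right of lens 2 — a virtual object — so d_o2 = −4.540 cm.
Lens 2 is diverging, so f₂ = −36.1 cm.
Lens 2: 1/d_i2 = 1/f₂ − 1/d_o2 = 1/(-36.1) − 1/(-4.540) = 0.1926, so d_i2 = 5.19 cm.
The final image is real, 5.19 cm to the right of lens 2 (overall magnification ≈ -0.20).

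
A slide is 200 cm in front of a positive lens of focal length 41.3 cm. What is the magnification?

1/d_i = 1/f − 1/d_o = 1/(41.30) − 1/(200) = 0.01921, so d_i = 52.05 cm.
m = −d_i/d_o = −(52.05)/(200) = -0.260.
The image is real, inverted and reduced, on the far side of the lens.

m = -0.260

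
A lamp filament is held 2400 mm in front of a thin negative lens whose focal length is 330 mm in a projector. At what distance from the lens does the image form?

For a negative lens, f = -330 mm.
Lens equation: 1/q = 1/f − 1/p = 1/(-330.0) − 1/(2400) = -0.003030 − 0.0004167 = -0.003447, so q = -290 mm.
The image is virtual, upright and reduced, on the same side as the object.

290 mm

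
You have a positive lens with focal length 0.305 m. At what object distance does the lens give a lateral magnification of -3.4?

0.395 m

m = −d_i/d_o ⇒ d_i = −m·d_o.
1/f = 1/d_o + 1/d_i = 1/d_o − 1/(m·d_o) = (1 − 1/m)/d_o, so d_o = f(1 − 1/m) = (0.3050)(1 − 1/(-3.4)) = 0.395 m.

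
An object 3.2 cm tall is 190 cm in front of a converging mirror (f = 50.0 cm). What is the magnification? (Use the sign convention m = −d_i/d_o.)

1/d_i = 1/f − 1/d_o = 1/(50.00) − 1/(190) = 0.01474, so d_i = 67.86 cm.
m = −d_i/d_o = −(67.86)/(190) = -0.357.
The image is real, inverted and reduced, in front of the mirror.

m = -0.357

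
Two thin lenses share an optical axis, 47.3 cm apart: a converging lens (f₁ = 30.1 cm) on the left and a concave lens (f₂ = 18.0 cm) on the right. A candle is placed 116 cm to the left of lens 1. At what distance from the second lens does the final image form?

Lens 1: 1/d_i1 = 1/f₁ − 1/d_o1 = 1/(30.1) − 1/(116) = 0.02460, so d_i1 = 40.65 cm.
The intermediate image is 40.65 cm to the right of lens 1, which is 47.3 − (40.65) = 6.650 cm to the left of lens 2, so d_o2 = +6.650 cm.
Lens 2 is diverging, so f₂ = −18.0 cm.
Lens 2: 1/d_i2 = 1/f₂ − 1/d_o2 = 1/(-18.0) − 1/(6.650) = -0.2059, so d_i2 = -4.86 cm.
The final image is virtual, 4.86 cm to the left of lens 2 (overall magnification ≈ -0.26).

4.86 cm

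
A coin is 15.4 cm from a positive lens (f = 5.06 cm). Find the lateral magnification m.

m = -0.489

1/d_i = 1/f − 1/d_o = 1/(5.060) − 1/(15.4) = 0.1327, so d_i = 7.536 cm.
m = −d_i/d_o = −(7.536)/(15.4) = -0.489.
The image is real, inverted and reduced, on the far side of the lens.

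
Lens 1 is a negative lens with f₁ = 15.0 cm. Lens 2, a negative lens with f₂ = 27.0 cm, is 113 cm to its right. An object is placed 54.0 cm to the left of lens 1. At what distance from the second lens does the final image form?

22.2 cm

Lens 1 is diverging, so f₁ = −15.0 cm.
Lens 1: 1/d_i1 = 1/f₁ − 1/d_o1 = 1/(-15.0) − 1/(54.0) = -0.08519, so d_i1 = -11.74 cm.
The intermediate image is 11.74 cm to the left of lens 1 (virtual), which is 113 − (-11.74) = 124.7 cm to the left of lens 2, so d_o2 = +124.7 cm.
Lens 2 is diverging, so f₂ = −27.0 cm.
Lens 2: 1/d_i2 = 1/f₂ − 1/d_o2 = 1/(-27.0) − 1/(124.7) = -0.04506, so d_i2 = -22.2 cm.
The final image is virtual, 22.2 cm to the left of lens 2 (overall magnification ≈ 0.039).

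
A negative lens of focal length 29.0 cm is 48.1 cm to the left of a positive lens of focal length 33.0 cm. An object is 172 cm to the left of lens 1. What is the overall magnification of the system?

f₁ = −29.0 cm (diverging).
Lens 1: 1/d_i1 = 1/(-29.0) − 1/(172) = -0.04030, so d_i1 = -24.82 cm; m₁ = −d_i1/d_o1 = +0.1443.
d_o2 = 48.1 − (-24.82) = 72.92 cm.
Lens 2: 1/d_i2 = 1/(33.0) − 1/(72.92) = 0.01659, so d_i2 = 60.28 cm; m₂ = −d_i2/d_o2 = -0.8267.
m = m₁·m₂ = (+0.1443)(-0.8267) = -0.119.

m = -0.119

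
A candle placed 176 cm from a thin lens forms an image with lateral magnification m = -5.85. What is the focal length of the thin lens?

m = −d_i/d_o ⇒ d_i = −m·d_o = −(-5.85)·(176) = 1030 cm.
1/f = 1/d_o + 1/d_i = 1/(176) + 1/(1030) = 0.006653, so f = 150 cm.
Since f is positive, the thin lens is converging.

f = 150 cm (converging)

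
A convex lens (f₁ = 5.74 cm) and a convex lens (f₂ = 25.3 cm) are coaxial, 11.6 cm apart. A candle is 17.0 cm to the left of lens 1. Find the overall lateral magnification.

Lens 1: 1/d_i1 = 1/(5.74) − 1/(17.0) = 0.1154, so d_i1 = 8.666 cm; m₁ = −d_i1/d_o1 = -0.5098.
d_o2 = 11.6 − (8.666) = 2.934 cm.
Lens 2: 1/d_i2 = 1/(25.3) − 1/(2.934) = -0.3013, so d_i2 = -3.319 cm; m₂ = −d_i2/d_o2 = +1.131.
m = m₁·m₂ = (-0.5098)(+1.131) = -0.577.

m = -0.577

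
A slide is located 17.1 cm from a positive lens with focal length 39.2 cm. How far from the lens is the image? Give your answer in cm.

Lens equation: 1/s_i = 1/f − 1/s_o = 1/(39.20) − 1/(17.1) = 0.02551 − 0.05848 = -0.03297, so s_i = -30.3 cm.
The image is virtual, upright and enlarged, on the same side as the object.

30.3 cm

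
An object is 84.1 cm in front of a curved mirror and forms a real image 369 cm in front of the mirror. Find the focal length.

f = 68.5 cm (concave)

Real image ⇒ d_i = +369 cm.
1/f = 1/d_o + 1/d_i = 1/(84.1) + 1/(369) = 0.01460, so f = 68.5 cm.
Since f is positive, the curved mirror is concave.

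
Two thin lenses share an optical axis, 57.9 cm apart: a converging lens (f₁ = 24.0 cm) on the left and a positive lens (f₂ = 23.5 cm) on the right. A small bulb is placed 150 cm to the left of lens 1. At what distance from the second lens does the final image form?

Lens 1: 1/d_i1 = 1/f₁ − 1/d_o1 = 1/(24.0) − 1/(150) = 0.03500, so d_i1 = 28.57 cm.
The intermediate image is 28.57 cm to the right of lens 1, which is 57.9 − (28.57) = 29.33 cm to the left of lens 2, so d_o2 = +29.33 cm.
Lens 2: 1/d_i2 = 1/f₂ − 1/d_o2 = 1/(23.5) − 1/(29.33) = 0.008458, so d_i2 = 118 cm.
The final image is real, 118 cm to the right of lens 2 (overall magnification ≈ 0.77).

118 cm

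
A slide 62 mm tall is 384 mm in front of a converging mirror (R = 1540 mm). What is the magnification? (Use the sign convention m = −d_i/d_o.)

f = R/2 = 1540/2 = 770.0 mm.
1/d_i = 1/f − 1/d_o = 1/(770.0) − 1/(384) = -0.001305, so d_i = -766.0 mm.
m = −d_i/d_o = −(-766.0)/(384) = +1.99.
The image is virtual, upright and enlarged, behind the mirror.

m = +1.99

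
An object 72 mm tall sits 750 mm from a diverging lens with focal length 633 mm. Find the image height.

For a diverging lens, f = -633 mm.
1/d_i = 1/f − 1/d_o = 1/(-633.0) − 1/(750) = -0.002913, so d_i = -343.3 mm.
m = −d_i/d_o = +0.4577.
|h_i| = |m|·h_o = 0.4577 × 72 = 33.0 mm. The image is virtual, upright and reduced, on the same side as the object.

33.0 mm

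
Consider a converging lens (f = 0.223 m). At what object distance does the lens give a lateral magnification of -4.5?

0.273 m

m = −d_i/d_o ⇒ d_i = −m·d_o.
1/f = 1/d_o + 1/d_i = 1/d_o − 1/(m·d_o) = (1 − 1/m)/d_o, so d_o = f(1 − 1/m) = (0.2230)(1 − 1/(-4.5)) = 0.273 m.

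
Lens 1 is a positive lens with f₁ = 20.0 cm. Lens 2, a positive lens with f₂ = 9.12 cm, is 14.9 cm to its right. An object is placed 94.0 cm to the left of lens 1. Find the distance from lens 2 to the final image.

Lens 1: 1/d_i1 = 1/f₁ − 1/d_o1 = 1/(20.0) − 1/(94.0) = 0.03936, so d_i1 = 25.41 cm.
The intermediate image is 25.41 cm to the right of lens 1, which lies 10.51 cm to the right of lens 2 — a virtual object — so d_o2 = −10.51 cm.
Lens 2: 1/d_i2 = 1/f₂ − 1/d_o2 = 1/(9.12) − 1/(-10.51) = 0.2048, so d_i2 = 4.88 cm.
The final image is real, 4.88 cm to the right of lens 2 (overall magnification ≈ -0.13).

4.88 cm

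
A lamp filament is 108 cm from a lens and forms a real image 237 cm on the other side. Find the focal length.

f = 74.2 cm (converging)

Real image ⇒ d_i = +237 cm.
1/f = 1/d_o + 1/d_i = 1/(108) + 1/(237) = 0.01348, so f = 74.2 cm.
Since f is positive, the lens is converging.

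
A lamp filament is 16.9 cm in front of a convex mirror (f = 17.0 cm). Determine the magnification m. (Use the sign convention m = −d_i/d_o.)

m = +0.501

For a convex mirror, f = -17.0 cm.
1/d_i = 1/f − 1/d_o = 1/(-17.00) − 1/(16.9) = -0.1180, so d_i = -8.475 cm.
m = −d_i/d_o = −(-8.475)/(16.9) = +0.501.
The image is virtual, upright and reduced, behind the mirror.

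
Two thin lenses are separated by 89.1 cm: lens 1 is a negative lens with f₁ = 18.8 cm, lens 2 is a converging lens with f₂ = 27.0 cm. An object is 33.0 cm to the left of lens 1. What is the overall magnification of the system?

f₁ = −18.8 cm (diverging).
Lens 1: 1/d_i1 = 1/(-18.8) − 1/(33.0) = -0.08349, so d_i1 = -11.98 cm; m₁ = −d_i1/d_o1 = +0.3630.
d_o2 = 89.1 − (-11.98) = 101.1 cm.
Lens 2: 1/d_i2 = 1/(27.0) − 1/(101.1) = 0.02715, so d_i2 = 36.84 cm; m₂ = −d_i2/d_o2 = -0.3644.
m = m₁·m₂ = (+0.3630)(-0.3644) = -0.132.

m = -0.132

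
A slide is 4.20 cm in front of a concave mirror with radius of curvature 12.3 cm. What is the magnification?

m = +3.15

f = R/2 = 12.3/2 = 6.150 cm.
1/d_i = 1/f − 1/d_o = 1/(6.150) − 1/(4.20) = -0.07549, so d_i = -13.25 cm.
m = −d_i/d_o = −(-13.25)/(4.20) = +3.15.
The image is virtual, upright and enlarged, behind the mirror.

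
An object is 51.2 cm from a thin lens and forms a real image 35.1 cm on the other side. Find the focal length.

Real image ⇒ d_i = +35.1 cm.
1/f = 1/d_o + 1/d_i = 1/(51.2) + 1/(35.1) = 0.04802, so f = 20.8 cm.
Since f is positive, the thin lens is converging.

f = 20.8 cm (converging)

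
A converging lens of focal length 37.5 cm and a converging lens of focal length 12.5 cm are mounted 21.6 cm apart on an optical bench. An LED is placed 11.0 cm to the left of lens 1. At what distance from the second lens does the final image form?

Lens 1: 1/d_i1 = 1/f₁ − 1/d_o1 = 1/(37.5) − 1/(11.0) = -0.06424, so d_i1 = -15.57 cm.
The intermediate image is 15.57 cm to the left of lens 1 (virtual), which is 21.6 − (-15.57) = 37.17 cm to the left of lens 2, so d_o2 = +37.17 cm.
Lens 2: 1/d_i2 = 1/f₂ − 1/d_o2 = 1/(12.5) − 1/(37.17) = 0.05310, so d_i2 = 18.8 cm.
The final image is real, 18.8 cm to the right of lens 2 (overall magnification ≈ -0.72).

18.8 cm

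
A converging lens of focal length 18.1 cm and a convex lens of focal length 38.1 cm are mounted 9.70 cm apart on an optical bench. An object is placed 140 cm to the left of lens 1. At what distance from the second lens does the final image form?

Lens 1: 1/d_i1 = 1/f₁ − 1/d_o1 = 1/(18.1) − 1/(140) = 0.04811, so d_i1 = 20.79 cm.
The intermediate image is 20.79 cm to the right of lens 1, which lies 11.09 cm to the right of lens 2 — a virtual object — so d_o2 = −11.09 cm.
Lens 2: 1/d_i2 = 1/f₂ − 1/d_o2 = 1/(38.1) − 1/(-11.09) = 0.1164, so d_i2 = 8.59 cm.
The final image is real, 8.59 cm to the right of lens 2 (overall magnification ≈ -0.12).

8.59 cm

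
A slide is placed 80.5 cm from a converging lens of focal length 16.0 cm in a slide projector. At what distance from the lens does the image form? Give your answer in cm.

Lens equation: 1/d_i = 1/f − 1/d_o = 1/(16.00) − 1/(80.5) = 0.06250 − 0.01242 = 0.05008, so d_i = 20.0 cm.
The image is real, inverted and reduced, on the far side of the lens.

20.0 cm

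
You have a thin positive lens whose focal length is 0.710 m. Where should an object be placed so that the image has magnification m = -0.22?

m = −d_i/d_o ⇒ d_i = −m·d_o.
1/f = 1/d_o + 1/d_i = 1/d_o − 1/(m·d_o) = (1 − 1/m)/d_o, so d_o = f(1 − 1/m) = (0.7100)(1 − 1/(-0.22)) = 3.94 m.

3.94 m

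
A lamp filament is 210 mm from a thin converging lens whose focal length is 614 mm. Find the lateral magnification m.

m = +1.52

1/d_i = 1/f − 1/d_o = 1/(614.0) − 1/(210) = -0.003133, so d_i = -319.2 mm.
m = −d_i/d_o = −(-319.2)/(210) = +1.52.
The image is virtual, upright and enlarged, on the same side as the object.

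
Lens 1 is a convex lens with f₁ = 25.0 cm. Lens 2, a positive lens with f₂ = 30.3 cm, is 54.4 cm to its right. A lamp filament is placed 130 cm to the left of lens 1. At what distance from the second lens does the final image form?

Lens 1: 1/d_i1 = 1/f₁ − 1/d_o1 = 1/(25.0) − 1/(130) = 0.03231, so d_i1 = 30.95 cm.
The intermediate image is 30.95 cm to the right of lens 1, which is 54.4 − (30.95) = 23.45 cm to the left of lens 2, so d_o2 = +23.45 cm.
Lens 2: 1/d_i2 = 1/f₂ − 1/d_o2 = 1/(30.3) − 1/(23.45) = -0.009641, so d_i2 = -104 cm.
The final image is virtual, 104 cm to the left of lens 2 (overall magnification ≈ -1.1).

104 cm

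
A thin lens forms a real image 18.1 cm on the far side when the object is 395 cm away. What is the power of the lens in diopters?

d_i = +18.1 cm.
1/f = 1/d_o + 1/d_i = 1/(395) + 1/(18.1) = 0.05778 cm⁻¹.
f = 17.31 cm = 0.1731 m, so P = 1/f = +5.78 D.

P = +5.78 D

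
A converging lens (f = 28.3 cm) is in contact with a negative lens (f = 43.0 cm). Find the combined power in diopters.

P₁ = 1/f₁ = 1/(0.283 m) = +3.534 D; P₂ = 1/f₂ = 1/(-0.430 m) = -2.326 D.
For thin lenses in contact, P = P₁ + P₂ = (+3.534) + (-2.326) = +1.21 D.

P = +1.21 D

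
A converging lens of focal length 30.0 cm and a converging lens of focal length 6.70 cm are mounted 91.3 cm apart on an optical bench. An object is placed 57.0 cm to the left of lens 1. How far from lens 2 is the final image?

8.81 cm

Lens 1: 1/d_i1 = 1/f₁ − 1/d_o1 = 1/(30.0) − 1/(57.0) = 0.01579, so d_i1 = 63.33 cm.
The intermediate image is 63.33 cm to the right of lens 1, which is 91.3 − (63.33) = 27.97 cm to the left of lens 2, so d_o2 = +27.97 cm.
Lens 2: 1/d_i2 = 1/f₂ − 1/d_o2 = 1/(6.70) − 1/(27.97) = 0.1135, so d_i2 = 8.81 cm.
The final image is real, 8.81 cm to the right of lens 2 (overall magnification ≈ 0.35).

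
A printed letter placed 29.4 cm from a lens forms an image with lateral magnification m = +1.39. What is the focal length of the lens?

m = −d_i/d_o ⇒ d_i = −m·d_o = −(+1.39)·(29.4) = -40.87 cm.
1/f = 1/d_o + 1/d_i = 1/(29.4) + 1/(-40.87) = 0.009546, so f = 105 cm.
Since f is positive, the lens is converging.

f = 105 cm (converging)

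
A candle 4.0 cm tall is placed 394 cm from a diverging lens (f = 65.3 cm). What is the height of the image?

For a diverging lens, f = -65.3 cm.
1/d_i = 1/f − 1/d_o = 1/(-65.30) − 1/(394) = -0.01785, so d_i = -56.02 cm.
m = −d_i/d_o = +0.1422.
|h_i| = |m|·h_o = 0.1422 × 4.0 = 0.569 cm. The image is virtual, upright and reduced, on the same side as the object.

0.569 cm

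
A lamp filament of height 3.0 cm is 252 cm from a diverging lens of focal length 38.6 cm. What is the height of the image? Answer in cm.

0.398 cm

For a diverging lens, f = -38.6 cm.
1/d_i = 1/f − 1/d_o = 1/(-38.60) − 1/(252) = -0.02987, so d_i = -33.47 cm.
m = −d_i/d_o = +0.1328.
|h_i| = |m|·h_o = 0.1328 × 3.0 = 0.398 cm. The image is virtual, upright and reduced, on the same side as the object.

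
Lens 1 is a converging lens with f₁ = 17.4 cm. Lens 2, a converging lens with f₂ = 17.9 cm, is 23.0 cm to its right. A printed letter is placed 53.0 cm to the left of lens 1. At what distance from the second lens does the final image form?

Lens 1: 1/d_i1 = 1/f₁ − 1/d_o1 = 1/(17.4) − 1/(53.0) = 0.03860, so d_i1 = 25.90 cm.
The intermediate image is 25.90 cm to the right of lens 1, which lies 2.900 cm to the right of lens 2 — a virtual object — so d_o2 = −2.900 cm.
Lens 2: 1/d_i2 = 1/f₂ − 1/d_o2 = 1/(17.9) − 1/(-2.900) = 0.4007, so d_i2 = 2.50 cm.
The final image is real, 2.50 cm to the right of lens 2 (overall magnification ≈ -0.42).

2.50 cm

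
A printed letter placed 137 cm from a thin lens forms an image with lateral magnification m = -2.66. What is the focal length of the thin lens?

f = 99.6 cm (converging)

m = −d_i/d_o ⇒ d_i = −m·d_o = −(-2.66)·(137) = 364.4 cm.
1/f = 1/d_o + 1/d_i = 1/(137) + 1/(364.4) = 0.01004, so f = 99.6 cm.
Since f is positive, the thin lens is converging.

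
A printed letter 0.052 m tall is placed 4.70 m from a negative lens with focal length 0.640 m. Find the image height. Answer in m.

For a negative lens, f = -0.640 m.
1/d_i = 1/f − 1/d_o = 1/(-0.6400) − 1/(4.70) = -1.775, so d_i = -0.5633 m.
m = −d_i/d_o = +0.1199.
|h_i| = |m|·h_o = 0.1199 × 0.052 = 0.00623 m. The image is virtual, upright and reduced, on the same side as the object.

0.00623 m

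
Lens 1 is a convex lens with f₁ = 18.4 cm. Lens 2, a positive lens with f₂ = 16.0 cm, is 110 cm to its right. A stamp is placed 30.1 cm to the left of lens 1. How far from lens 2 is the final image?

21.5 cm

Lens 1: 1/d_i1 = 1/f₁ − 1/d_o1 = 1/(18.4) − 1/(30.1) = 0.02113, so d_i1 = 47.34 cm.
The intermediate image is 47.34 cm to the right of lens 1, which is 110 − (47.34) = 62.66 cm to the left of lens 2, so d_o2 = +62.66 cm.
Lens 2: 1/d_i2 = 1/f₂ − 1/d_o2 = 1/(16.0) − 1/(62.66) = 0.04654, so d_i2 = 21.5 cm.
The final image is real, 21.5 cm to the right of lens 2 (overall magnification ≈ 0.54).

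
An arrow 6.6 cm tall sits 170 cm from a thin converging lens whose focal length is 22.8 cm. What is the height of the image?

1/d_i = 1/f − 1/d_o = 1/(22.80) − 1/(170) = 0.03798, so d_i = 26.33 cm.
m = −d_i/d_o = -0.1549.
|h_i| = |m|·h_o = 0.1549 × 6.6 = 1.02 cm. The image is real, inverted and reduced, on the far side of the lens.

1.02 cm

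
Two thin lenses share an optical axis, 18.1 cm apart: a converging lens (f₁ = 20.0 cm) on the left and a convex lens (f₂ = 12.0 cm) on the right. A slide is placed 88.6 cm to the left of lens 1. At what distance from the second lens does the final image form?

4.70 cm

Lens 1: 1/d_i1 = 1/f₁ − 1/d_o1 = 1/(20.0) − 1/(88.6) = 0.03871, so d_i1 = 25.83 cm.
The intermediate image is 25.83 cm to the right of lens 1, which lies 7.730 cm to the right of lens 2 — a virtual object — so d_o2 = −7.730 cm.
Lens 2: 1/d_i2 = 1/f₂ − 1/d_o2 = 1/(12.0) − 1/(-7.730) = 0.2127, so d_i2 = 4.70 cm.
The final image is real, 4.70 cm to the right of lens 2 (overall magnification ≈ -0.18).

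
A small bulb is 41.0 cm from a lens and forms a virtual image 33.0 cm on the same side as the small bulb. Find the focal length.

f = -169 cm (diverging)

Virtual image ⇒ d_i = −33.0 cm.
1/f = 1/d_o + 1/d_i = 1/(41.0) + 1/(-33.0) = -0.005913, so f = -169 cm.
Since f is negative, the lens is diverging.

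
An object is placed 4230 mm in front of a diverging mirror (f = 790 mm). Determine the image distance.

For a diverging mirror, f = -790 mm.
Mirror equation: 1/s_i = 1/f − 1/s_o = 1/(-790.0) − 1/(4230) = -0.001266 − 0.0002364 = -0.001502, so s_i = -666 mm.
The image is virtual, upright and reduced, behind the mirror.

666 mm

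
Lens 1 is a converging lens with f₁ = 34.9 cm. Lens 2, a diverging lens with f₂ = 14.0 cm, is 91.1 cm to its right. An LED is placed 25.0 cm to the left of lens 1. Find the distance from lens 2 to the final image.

Lens 1: 1/d_i1 = 1/f₁ − 1/d_o1 = 1/(34.9) − 1/(25.0) = -0.01135, so d_i1 = -88.13 cm.
The intermediate image is 88.13 cm to the left of lens 1 (virtual), which is 91.1 − (-88.13) = 179.2 cm to the left of lens 2, so d_o2 = +179.2 cm.
Lens 2 is diverging, so f₂ = −14.0 cm.
Lens 2: 1/d_i2 = 1/f₂ − 1/d_o2 = 1/(-14.0) − 1/(179.2) = -0.07701, so d_i2 = -13.0 cm.
The final image is virtual, 13.0 cm to the left of lens 2 (overall magnification ≈ 0.26).

13.0 cm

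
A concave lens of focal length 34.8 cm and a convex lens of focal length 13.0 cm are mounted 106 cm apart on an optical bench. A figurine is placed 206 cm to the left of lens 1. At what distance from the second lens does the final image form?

14.4 cm

Lens 1 is diverging, so f₁ = −34.8 cm.
Lens 1: 1/d_i1 = 1/f₁ − 1/d_o1 = 1/(-34.8) − 1/(206) = -0.03359, so d_i1 = -29.77 cm.
The intermediate image is 29.77 cm to the left of lens 1 (virtual), which is 106 − (-29.77) = 135.8 cm to the left of lens 2, so d_o2 = +135.8 cm.
Lens 2: 1/d_i2 = 1/f₂ − 1/d_o2 = 1/(13.0) − 1/(135.8) = 0.06956, so d_i2 = 14.4 cm.
The final image is real, 14.4 cm to the right of lens 2 (overall magnification ≈ -0.015).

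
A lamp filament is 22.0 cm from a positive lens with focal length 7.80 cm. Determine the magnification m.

m = -0.549

1/d_i = 1/f − 1/d_o = 1/(7.800) − 1/(22.0) = 0.08275, so d_i = 12.08 cm.
m = −d_i/d_o = −(12.08)/(22.0) = -0.549.
The image is real, inverted and reduced, on the far side of the lens.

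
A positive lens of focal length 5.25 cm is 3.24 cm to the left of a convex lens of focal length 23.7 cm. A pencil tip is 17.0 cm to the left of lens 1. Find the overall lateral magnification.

Lens 1: 1/d_i1 = 1/(5.25) − 1/(17.0) = 0.1317, so d_i1 = 7.596 cm; m₁ = −d_i1/d_o1 = -0.4468.
d_o2 = 3.24 − (7.596) = -4.356 cm (virtual object).
Lens 2: 1/d_i2 = 1/(23.7) − 1/(-4.356) = 0.2718, so d_i2 = 3.680 cm; m₂ = −d_i2/d_o2 = +0.8447.
m = m₁·m₂ = (-0.4468)(+0.8447) = -0.377.

m = -0.377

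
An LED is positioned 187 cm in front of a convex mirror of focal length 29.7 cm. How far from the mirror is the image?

For a convex mirror, f = -29.7 cm.
Mirror equation: 1/q = 1/f − 1/p = 1/(-29.70) − 1/(187) = -0.03367 − 0.005348 = -0.03902, so q = -25.6 cm.
The image is virtual, upright and reduced, behind the mirror.

25.6 cm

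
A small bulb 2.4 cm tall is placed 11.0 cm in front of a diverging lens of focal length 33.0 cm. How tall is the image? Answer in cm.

1.80 cm

For a diverging lens, f = -33.0 cm.
1/d_i = 1/f − 1/d_o = 1/(-33.00) − 1/(11.0) = -0.1212, so d_i = -8.250 cm.
m = −d_i/d_o = +0.7500.
|h_i| = |m|·h_o = 0.7500 × 2.4 = 1.80 cm. The image is virtual, upright and reduced, on the same side as the object.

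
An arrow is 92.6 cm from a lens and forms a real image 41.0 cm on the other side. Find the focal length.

f = 28.4 cm (converging)

Real image ⇒ d_i = +41.0 cm.
1/f = 1/d_o + 1/d_i = 1/(92.6) + 1/(41.0) = 0.03519, so f = 28.4 cm.
Since f is positive, the lens is converging.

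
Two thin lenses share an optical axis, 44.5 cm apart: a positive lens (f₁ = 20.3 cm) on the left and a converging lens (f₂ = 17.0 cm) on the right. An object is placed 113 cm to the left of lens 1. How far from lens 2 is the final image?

122 cm

Lens 1: 1/d_i1 = 1/f₁ − 1/d_o1 = 1/(20.3) − 1/(113) = 0.04041, so d_i1 = 24.75 cm.
The intermediate image is 24.75 cm to the right of lens 1, which is 44.5 − (24.75) = 19.75 cm to the left of lens 2, so d_o2 = +19.75 cm.
Lens 2: 1/d_i2 = 1/f₂ − 1/d_o2 = 1/(17.0) − 1/(19.75) = 0.008191, so d_i2 = 122 cm.
The final image is real, 122 cm to the right of lens 2 (overall magnification ≈ 1.4).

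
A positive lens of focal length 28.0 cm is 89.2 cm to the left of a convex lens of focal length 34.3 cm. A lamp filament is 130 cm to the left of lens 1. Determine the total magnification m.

m = +0.490

Lens 1: 1/d_i1 = 1/(28.0) − 1/(130) = 0.02802, so d_i1 = 35.69 cm; m₁ = −d_i1/d_o1 = -0.2745.
d_o2 = 89.2 − (35.69) = 53.51 cm.
Lens 2: 1/d_i2 = 1/(34.3) − 1/(53.51) = 0.01047, so d_i2 = 95.54 cm; m₂ = −d_i2/d_o2 = -1.786.
m = m₁·m₂ = (-0.2745)(-1.786) = +0.490.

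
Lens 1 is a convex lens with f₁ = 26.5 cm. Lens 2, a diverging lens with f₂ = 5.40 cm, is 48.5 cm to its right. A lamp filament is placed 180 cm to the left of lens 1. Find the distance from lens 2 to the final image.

4.12 cm

Lens 1: 1/d_i1 = 1/f₁ − 1/d_o1 = 1/(26.5) − 1/(180) = 0.03218, so d_i1 = 31.07 cm.
The intermediate image is 31.07 cm to the right of lens 1, which is 48.5 − (31.07) = 17.43 cm to the left of lens 2, so d_o2 = +17.43 cm.
Lens 2 is diverging, so f₂ = −5.40 cm.
Lens 2: 1/d_i2 = 1/f₂ − 1/d_o2 = 1/(-5.40) − 1/(17.43) = -0.2426, so d_i2 = -4.12 cm.
The final image is virtual, 4.12 cm to the left of lens 2 (overall magnification ≈ -0.041).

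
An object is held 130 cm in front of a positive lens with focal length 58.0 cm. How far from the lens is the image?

105 cm

Lens equation: 1/s_i = 1/f − 1/s_o = 1/(58.00) − 1/(130) = 0.01724 − 0.007692 = 0.009549, so s_i = 105 cm.
The image is real, inverted and reduced, on the far side of the lens.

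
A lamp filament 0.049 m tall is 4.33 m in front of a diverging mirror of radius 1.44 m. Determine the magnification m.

m = +0.143

f = R/2 = 1.44/2 = 0.7200 m; for a diverging mirror, f = -0.7200 m.
1/d_i = 1/f − 1/d_o = 1/(-0.7200) − 1/(4.33) = -1.620, so d_i = -0.6173 m.
m = −d_i/d_o = −(-0.6173)/(4.33) = +0.143.
The image is virtual, upright and reduced, behind the mirror.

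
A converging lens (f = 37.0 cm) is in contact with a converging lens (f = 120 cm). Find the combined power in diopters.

P₁ = 1/f₁ = 1/(0.370 m) = +2.703 D; P₂ = 1/f₂ = 1/(1.20 m) = +0.8333 D.
For thin lenses in contact, P = P₁ + P₂ = (+2.703) + (+0.8333) = +3.54 D.

P = +3.54 D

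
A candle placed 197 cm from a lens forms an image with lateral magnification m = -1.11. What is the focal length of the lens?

m = −d_i/d_o ⇒ d_i = −m·d_o = −(-1.11)·(197) = 218.7 cm.
1/f = 1/d_o + 1/d_i = 1/(197) + 1/(218.7) = 0.009649, so f = 104 cm.
Since f is positive, the lens is converging.

f = 104 cm (converging)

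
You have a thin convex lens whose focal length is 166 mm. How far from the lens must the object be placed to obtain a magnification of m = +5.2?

m = −d_i/d_o ⇒ d_i = −m·d_o.
1/f = 1/d_o + 1/d_i = 1/d_o − 1/(m·d_o) = (1 − 1/m)/d_o, so d_o = f(1 − 1/m) = (166.0)(1 − 1/(+5.2)) = 134 mm.

134 mm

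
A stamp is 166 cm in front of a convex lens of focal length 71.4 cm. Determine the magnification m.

m = -0.755

1/d_i = 1/f − 1/d_o = 1/(71.40) − 1/(166) = 0.007982, so d_i = 125.3 cm.
m = −d_i/d_o = −(125.3)/(166) = -0.755.
The image is real, inverted and reduced, on the far side of the lens.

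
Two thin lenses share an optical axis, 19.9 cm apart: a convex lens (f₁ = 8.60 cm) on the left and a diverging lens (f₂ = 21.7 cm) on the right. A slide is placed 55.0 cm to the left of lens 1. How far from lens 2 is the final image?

Lens 1: 1/d_i1 = 1/f₁ − 1/d_o1 = 1/(8.60) − 1/(55.0) = 0.09810, so d_i1 = 10.19 cm.
The intermediate image is 10.19 cm to the right of lens 1, which is 19.9 − (10.19) = 9.710 cm to the left of lens 2, so d_o2 = +9.710 cm.
Lens 2 is diverging, so f₂ = −21.7 cm.
Lens 2: 1/d_i2 = 1/f₂ − 1/d_o2 = 1/(-21.7) − 1/(9.710) = -0.1491, so d_i2 = -6.71 cm.
The final image is virtual, 6.71 cm to the left of lens 2 (overall magnification ≈ -0.13).

6.71 cm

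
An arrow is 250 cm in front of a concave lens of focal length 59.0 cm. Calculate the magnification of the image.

For a concave lens, f = -59.0 cm.
1/d_i = 1/f − 1/d_o = 1/(-59.00) − 1/(250) = -0.02095, so d_i = -47.73 cm.
m = −d_i/d_o = −(-47.73)/(250) = +0.191.
The image is virtual, upright and reduced, on the same side as the object.

m = +0.191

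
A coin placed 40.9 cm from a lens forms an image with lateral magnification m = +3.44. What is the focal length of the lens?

m = −d_i/d_o ⇒ d_i = −m·d_o = −(+3.44)·(40.9) = -140.7 cm.
1/f = 1/d_o + 1/d_i = 1/(40.9) + 1/(-140.7) = 0.01734, so f = 57.7 cm.
Since f is positive, the lens is converging.

f = 57.7 cm (converging)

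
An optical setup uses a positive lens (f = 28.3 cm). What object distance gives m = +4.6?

22.1 cm

m = −d_i/d_o ⇒ d_i = −m·d_o.
1/f = 1/d_o + 1/d_i = 1/d_o − 1/(m·d_o) = (1 − 1/m)/d_o, so d_o = f(1 − 1/m) = (28.30)(1 − 1/(+4.6)) = 22.1 cm.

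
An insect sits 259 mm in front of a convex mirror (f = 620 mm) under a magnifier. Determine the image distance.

183 mm

For a convex mirror, f = -620 mm.
Mirror equation: 1/s_i = 1/f − 1/s_o = 1/(-620.0) − 1/(259) = -0.001613 − 0.003861 = -0.005474, so s_i = -183 mm.
The image is virtual, upright and reduced, behind the mirror.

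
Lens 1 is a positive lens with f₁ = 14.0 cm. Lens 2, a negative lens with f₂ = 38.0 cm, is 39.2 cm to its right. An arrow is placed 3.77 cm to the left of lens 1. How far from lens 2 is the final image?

20.5 cm

Lens 1: 1/d_i1 = 1/f₁ − 1/d_o1 = 1/(14.0) − 1/(3.77) = -0.1938, so d_i1 = -5.159 cm.
The intermediate image is 5.159 cm to the left of lens 1 (virtual), which is 39.2 − (-5.159) = 44.36 cm to the left of lens 2, so d_o2 = +44.36 cm.
Lens 2 is diverging, so f₂ = −38.0 cm.
Lens 2: 1/d_i2 = 1/f₂ − 1/d_o2 = 1/(-38.0) − 1/(44.36) = -0.04886, so d_i2 = -20.5 cm.
The final image is virtual, 20.5 cm to the left of lens 2 (overall magnification ≈ 0.63).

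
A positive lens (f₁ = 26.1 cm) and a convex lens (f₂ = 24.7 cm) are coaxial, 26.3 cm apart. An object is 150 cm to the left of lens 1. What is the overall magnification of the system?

m = -0.173

Lens 1: 1/d_i1 = 1/(26.1) − 1/(150) = 0.03165, so d_i1 = 31.60 cm; m₁ = −d_i1/d_o1 = -0.2107.
d_o2 = 26.3 − (31.60) = -5.300 cm (virtual object).
Lens 2: 1/d_i2 = 1/(24.7) − 1/(-5.300) = 0.2292, so d_i2 = 4.364 cm; m₂ = −d_i2/d_o2 = +0.8233.
m = m₁·m₂ = (-0.2107)(+0.8233) = -0.173.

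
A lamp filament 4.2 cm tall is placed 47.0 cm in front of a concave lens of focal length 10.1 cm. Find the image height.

For a concave lens, f = -10.1 cm.
1/d_i = 1/f − 1/d_o = 1/(-10.10) − 1/(47.0) = -0.1203, so d_i = -8.313 cm.
m = −d_i/d_o = +0.1769.
|h_i| = |m|·h_o = 0.1769 × 4.2 = 0.743 cm. The image is virtual, upright and reduced, on the same side as the object.

0.743 cm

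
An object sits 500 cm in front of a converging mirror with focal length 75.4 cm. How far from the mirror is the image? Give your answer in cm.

Mirror equation: 1/d_i = 1/f − 1/d_o = 1/(75.40) − 1/(500) = 0.01326 − 0.002000 = 0.01126, so d_i = 88.8 cm.
The image is real, inverted and reduced, in front of the mirror.

88.8 cm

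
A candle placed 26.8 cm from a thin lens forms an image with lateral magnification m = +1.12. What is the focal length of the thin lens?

m = −d_i/d_o ⇒ d_i = −m·d_o = −(+1.12)·(26.8) = -30.02 cm.
1/f = 1/d_o + 1/d_i = 1/(26.8) + 1/(-30.02) = 0.004002, so f = 250 cm.
Since f is positive, the thin lens is converging.

f = 250 cm (converging)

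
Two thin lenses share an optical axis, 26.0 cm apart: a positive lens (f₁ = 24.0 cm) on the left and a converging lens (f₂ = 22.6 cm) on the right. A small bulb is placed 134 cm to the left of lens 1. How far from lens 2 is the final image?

Lens 1: 1/d_i1 = 1/f₁ − 1/d_o1 = 1/(24.0) − 1/(134) = 0.03420, so d_i1 = 29.24 cm.
The intermediate image is 29.24 cm to the right of lens 1, which lies 3.240 cm to the right of lens 2 — a virtual object — so d_o2 = −3.240 cm.
Lens 2: 1/d_i2 = 1/f₂ − 1/d_o2 = 1/(22.6) − 1/(-3.240) = 0.3529, so d_i2 = 2.83 cm.
The final image is real, 2.83 cm to the right of lens 2 (overall magnification ≈ -0.19).

2.83 cm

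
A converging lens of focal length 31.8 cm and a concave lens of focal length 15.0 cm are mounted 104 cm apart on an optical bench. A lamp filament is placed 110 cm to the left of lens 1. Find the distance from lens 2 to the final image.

Lens 1: 1/d_i1 = 1/f₁ − 1/d_o1 = 1/(31.8) − 1/(110) = 0.02236, so d_i1 = 44.73 cm.
The intermediate image is 44.73 cm to the right of lens 1, which is 104 − (44.73) = 59.27 cm to the left of lens 2, so d_o2 = +59.27 cm.
Lens 2 is diverging, so f₂ = −15.0 cm.
Lens 2: 1/d_i2 = 1/f₂ − 1/d_o2 = 1/(-15.0) − 1/(59.27) = -0.08354, so d_i2 = -12.0 cm.
The final image is virtual, 12.0 cm to the left of lens 2 (overall magnification ≈ -0.082).

12.0 cm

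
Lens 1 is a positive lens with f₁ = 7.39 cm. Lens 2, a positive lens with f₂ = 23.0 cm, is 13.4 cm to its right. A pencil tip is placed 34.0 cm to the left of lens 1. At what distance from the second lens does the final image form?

4.78 cm

Lens 1: 1/d_i1 = 1/f₁ − 1/d_o1 = 1/(7.39) − 1/(34.0) = 0.1059, so d_i1 = 9.442 cm.
The intermediate image is 9.442 cm to the right of lens 1, which is 13.4 − (9.442) = 3.958 cm to the left of lens 2, so d_o2 = +3.958 cm.
Lens 2: 1/d_i2 = 1/f₂ − 1/d_o2 = 1/(23.0) − 1/(3.958) = -0.2092, so d_i2 = -4.78 cm.
The final image is virtual, 4.78 cm to the left of lens 2 (overall magnification ≈ -0.34).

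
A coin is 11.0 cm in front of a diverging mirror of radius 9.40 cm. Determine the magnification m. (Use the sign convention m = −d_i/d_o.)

m = +0.299

f = R/2 = 9.40/2 = 4.700 cm; for a diverging mirror, f = -4.700 cm.
1/d_i = 1/f − 1/d_o = 1/(-4.700) − 1/(11.0) = -0.3037, so d_i = -3.293 cm.
m = −d_i/d_o = −(-3.293)/(11.0) = +0.299.
The image is virtual, upright and reduced, behind the mirror.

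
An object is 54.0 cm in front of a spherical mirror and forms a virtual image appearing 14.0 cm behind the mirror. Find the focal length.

Virtual image ⇒ d_i = −14.0 cm.
1/f = 1/d_o + 1/d_i = 1/(54.0) + 1/(-14.0) = -0.05291, so f = -18.9 cm.
Since f is negative, the spherical mirror is convex.

f = -18.9 cm (convex)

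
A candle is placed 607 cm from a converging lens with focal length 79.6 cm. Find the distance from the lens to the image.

Lens equation: 1/s_i = 1/f − 1/s_o = 1/(79.60) − 1/(607) = 0.01256 − 0.001647 = 0.01092, so s_i = 91.6 cm.
The image is real, inverted and reduced, on the far side of the lens.

91.6 cm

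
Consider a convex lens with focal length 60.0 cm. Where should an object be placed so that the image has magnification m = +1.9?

28.4 cm

m = −d_i/d_o ⇒ d_i = −m·d_o.
1/f = 1/d_o + 1/d_i = 1/d_o − 1/(m·d_o) = (1 − 1/m)/d_o, so d_o = f(1 − 1/m) = (60.00)(1 − 1/(+1.9)) = 28.4 cm.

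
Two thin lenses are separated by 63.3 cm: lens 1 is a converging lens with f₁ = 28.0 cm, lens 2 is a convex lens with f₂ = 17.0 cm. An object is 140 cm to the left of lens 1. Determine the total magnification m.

Lens 1: 1/d_i1 = 1/(28.0) − 1/(140) = 0.02857, so d_i1 = 35.00 cm; m₁ = −d_i1/d_o1 = -0.2500.
d_o2 = 63.3 − (35.00) = 28.30 cm.
Lens 2: 1/d_i2 = 1/(17.0) − 1/(28.30) = 0.02349, so d_i2 = 42.58 cm; m₂ = −d_i2/d_o2 = -1.504.
m = m₁·m₂ = (-0.2500)(-1.504) = +0.376.

m = +0.376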